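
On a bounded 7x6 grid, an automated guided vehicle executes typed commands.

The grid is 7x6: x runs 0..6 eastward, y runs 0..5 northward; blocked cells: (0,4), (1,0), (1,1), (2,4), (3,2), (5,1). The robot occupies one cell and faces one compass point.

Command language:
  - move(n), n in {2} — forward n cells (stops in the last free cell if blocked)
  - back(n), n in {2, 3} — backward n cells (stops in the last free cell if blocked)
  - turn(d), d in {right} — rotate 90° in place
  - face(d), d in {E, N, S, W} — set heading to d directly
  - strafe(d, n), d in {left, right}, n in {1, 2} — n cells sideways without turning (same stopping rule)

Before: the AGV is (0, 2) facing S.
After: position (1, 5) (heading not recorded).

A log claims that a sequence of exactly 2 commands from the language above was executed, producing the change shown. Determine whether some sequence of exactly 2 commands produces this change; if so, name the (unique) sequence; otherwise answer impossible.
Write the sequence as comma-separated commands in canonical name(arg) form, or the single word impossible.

strafe(left, 1), back(3)

key: order matters: swapping strafe(left, 1) and back(3) lands elsewhere
begin: (0, 2) facing S
[1] after strafe(left, 1): (1, 2) facing S
[2] after back(3): (1, 5) facing S
no rival 2-sequence matches.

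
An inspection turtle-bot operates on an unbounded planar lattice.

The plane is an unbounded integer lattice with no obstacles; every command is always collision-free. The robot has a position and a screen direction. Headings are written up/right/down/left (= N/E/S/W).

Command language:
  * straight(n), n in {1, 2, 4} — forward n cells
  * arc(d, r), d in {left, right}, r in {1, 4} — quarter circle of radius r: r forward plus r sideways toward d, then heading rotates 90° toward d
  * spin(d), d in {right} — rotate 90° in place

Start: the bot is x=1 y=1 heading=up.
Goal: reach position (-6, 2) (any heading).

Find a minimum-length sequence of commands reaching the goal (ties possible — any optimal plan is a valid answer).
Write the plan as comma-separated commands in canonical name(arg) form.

begin: x=1 y=1 heading=up
[1] after arc(left, 1): x=0 y=2 heading=left
[2] after straight(2): x=-2 y=2 heading=left
[3] after straight(4): x=-6 y=2 heading=left
nothing shorter than 3 reaches the goal.

arc(left, 1), straight(2), straight(4)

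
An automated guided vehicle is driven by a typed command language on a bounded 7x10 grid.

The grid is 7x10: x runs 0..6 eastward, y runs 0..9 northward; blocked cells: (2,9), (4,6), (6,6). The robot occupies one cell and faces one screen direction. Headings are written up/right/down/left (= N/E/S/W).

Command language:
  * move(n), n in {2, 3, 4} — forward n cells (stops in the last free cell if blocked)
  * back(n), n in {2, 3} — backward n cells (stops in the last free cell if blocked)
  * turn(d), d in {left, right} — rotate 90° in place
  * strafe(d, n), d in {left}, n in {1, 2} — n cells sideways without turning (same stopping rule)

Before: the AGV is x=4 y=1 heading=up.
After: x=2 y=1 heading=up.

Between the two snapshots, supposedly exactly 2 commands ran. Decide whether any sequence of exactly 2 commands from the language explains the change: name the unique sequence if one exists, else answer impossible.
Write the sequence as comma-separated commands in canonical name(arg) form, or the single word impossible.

key: still facing N at the end — nothing in the sequence rotates
t0: x=4 y=1 heading=up
[1] after strafe(left, 1): x=3 y=1 heading=up
[2] after strafe(left, 1): x=2 y=1 heading=up
no other 2-command option fits: unique.

strafe(left, 1), strafe(left, 1)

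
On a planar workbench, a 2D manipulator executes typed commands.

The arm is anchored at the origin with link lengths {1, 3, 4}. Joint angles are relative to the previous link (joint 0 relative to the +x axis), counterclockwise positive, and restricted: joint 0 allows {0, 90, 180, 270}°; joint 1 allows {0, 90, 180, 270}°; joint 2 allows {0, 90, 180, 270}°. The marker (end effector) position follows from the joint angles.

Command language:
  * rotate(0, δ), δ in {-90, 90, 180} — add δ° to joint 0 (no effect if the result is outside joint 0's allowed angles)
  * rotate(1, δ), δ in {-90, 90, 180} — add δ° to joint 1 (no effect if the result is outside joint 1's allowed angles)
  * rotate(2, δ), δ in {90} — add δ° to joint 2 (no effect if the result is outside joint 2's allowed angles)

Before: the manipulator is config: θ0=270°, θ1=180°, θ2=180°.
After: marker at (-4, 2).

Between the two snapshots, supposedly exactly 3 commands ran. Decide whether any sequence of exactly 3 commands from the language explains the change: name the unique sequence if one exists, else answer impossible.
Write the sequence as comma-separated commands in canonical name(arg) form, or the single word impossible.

start: config: θ0=270°, θ1=180°, θ2=180°
step 1 (rotate(2, 90)): config: θ0=270°, θ1=180°, θ2=270°
step 2 (rotate(2, 90)): config: θ0=270°, θ1=180°, θ2=0°
step 3 (rotate(2, 90)): config: θ0=270°, θ1=180°, θ2=90°
no rival 3-sequence matches.

rotate(2, 90), rotate(2, 90), rotate(2, 90)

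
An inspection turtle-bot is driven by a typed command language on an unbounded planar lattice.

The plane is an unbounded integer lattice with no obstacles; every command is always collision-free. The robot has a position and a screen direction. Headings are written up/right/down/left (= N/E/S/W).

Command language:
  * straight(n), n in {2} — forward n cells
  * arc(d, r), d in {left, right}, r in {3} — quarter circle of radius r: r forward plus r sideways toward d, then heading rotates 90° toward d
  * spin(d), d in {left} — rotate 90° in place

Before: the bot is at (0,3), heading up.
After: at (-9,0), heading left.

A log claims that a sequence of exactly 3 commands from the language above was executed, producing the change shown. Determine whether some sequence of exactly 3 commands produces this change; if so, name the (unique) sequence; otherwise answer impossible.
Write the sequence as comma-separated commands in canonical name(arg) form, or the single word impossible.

arc(left, 3), arc(left, 3), arc(right, 3)

key: cell and facing (now W) both changed — the 3 commands mix motion and turning
start: at (0,3), heading up
1. arc(left, 3) → at (-3,6), heading left
2. arc(left, 3) → at (-6,3), heading down
3. arc(right, 3) → at (-9,0), heading left
no other 3-command option fits: unique.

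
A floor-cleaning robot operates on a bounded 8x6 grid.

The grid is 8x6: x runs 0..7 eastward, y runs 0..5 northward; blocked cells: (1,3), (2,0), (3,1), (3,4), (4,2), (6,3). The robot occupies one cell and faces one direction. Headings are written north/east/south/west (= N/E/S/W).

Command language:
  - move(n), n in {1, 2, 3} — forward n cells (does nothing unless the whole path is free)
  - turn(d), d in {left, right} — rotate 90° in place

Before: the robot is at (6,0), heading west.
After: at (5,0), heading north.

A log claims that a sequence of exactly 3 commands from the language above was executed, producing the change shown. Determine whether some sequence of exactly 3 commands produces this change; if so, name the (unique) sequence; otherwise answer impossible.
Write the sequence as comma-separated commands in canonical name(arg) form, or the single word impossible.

move(1), move(3), turn(right)

key: running turn(right) before move(1) would end elsewhere — order is forced
from: at (6,0), heading west
[1] after move(1): at (5,0), heading west
[2] after move(3): at (5,0), heading west
[3] after turn(right): at (5,0), heading north
no other 3-command option fits: unique.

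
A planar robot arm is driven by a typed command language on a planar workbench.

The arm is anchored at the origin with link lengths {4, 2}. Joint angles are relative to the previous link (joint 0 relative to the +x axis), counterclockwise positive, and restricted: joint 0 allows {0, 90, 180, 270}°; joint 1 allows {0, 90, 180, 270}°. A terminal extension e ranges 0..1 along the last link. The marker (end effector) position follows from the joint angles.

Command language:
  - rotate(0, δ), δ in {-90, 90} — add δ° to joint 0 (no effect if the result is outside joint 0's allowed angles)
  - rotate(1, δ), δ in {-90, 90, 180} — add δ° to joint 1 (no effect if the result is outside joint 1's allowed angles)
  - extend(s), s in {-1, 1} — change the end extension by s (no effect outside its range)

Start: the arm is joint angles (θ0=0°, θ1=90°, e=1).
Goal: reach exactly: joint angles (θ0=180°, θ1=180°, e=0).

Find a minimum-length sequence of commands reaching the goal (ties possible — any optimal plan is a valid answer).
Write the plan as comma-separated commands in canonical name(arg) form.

extend(-1), rotate(0, 90), rotate(0, 90), rotate(1, 90)

t0: joint angles (θ0=0°, θ1=90°, e=1)
step 1 (extend(-1)): joint angles (θ0=0°, θ1=90°, e=0)
step 2 (rotate(0, 90)): joint angles (θ0=90°, θ1=90°, e=0)
step 3 (rotate(0, 90)): joint angles (θ0=180°, θ1=90°, e=0)
step 4 (rotate(1, 90)): joint angles (θ0=180°, θ1=180°, e=0)
minimal: 4 command(s), checked below 4.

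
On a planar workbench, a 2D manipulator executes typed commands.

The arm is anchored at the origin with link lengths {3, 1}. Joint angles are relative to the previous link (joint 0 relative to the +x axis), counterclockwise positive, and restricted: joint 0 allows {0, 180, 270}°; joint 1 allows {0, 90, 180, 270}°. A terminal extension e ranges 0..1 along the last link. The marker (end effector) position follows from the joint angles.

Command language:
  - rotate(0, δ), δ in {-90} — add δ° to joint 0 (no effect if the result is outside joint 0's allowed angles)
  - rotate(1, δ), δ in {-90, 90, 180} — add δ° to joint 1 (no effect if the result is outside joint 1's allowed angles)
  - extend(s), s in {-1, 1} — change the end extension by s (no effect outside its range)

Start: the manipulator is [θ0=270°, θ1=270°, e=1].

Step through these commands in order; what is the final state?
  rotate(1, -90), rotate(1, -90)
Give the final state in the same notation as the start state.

from: [θ0=270°, θ1=270°, e=1]
1. rotate(1, -90) → [θ0=270°, θ1=180°, e=1]
2. rotate(1, -90) → [θ0=270°, θ1=90°, e=1]

[θ0=270°, θ1=90°, e=1]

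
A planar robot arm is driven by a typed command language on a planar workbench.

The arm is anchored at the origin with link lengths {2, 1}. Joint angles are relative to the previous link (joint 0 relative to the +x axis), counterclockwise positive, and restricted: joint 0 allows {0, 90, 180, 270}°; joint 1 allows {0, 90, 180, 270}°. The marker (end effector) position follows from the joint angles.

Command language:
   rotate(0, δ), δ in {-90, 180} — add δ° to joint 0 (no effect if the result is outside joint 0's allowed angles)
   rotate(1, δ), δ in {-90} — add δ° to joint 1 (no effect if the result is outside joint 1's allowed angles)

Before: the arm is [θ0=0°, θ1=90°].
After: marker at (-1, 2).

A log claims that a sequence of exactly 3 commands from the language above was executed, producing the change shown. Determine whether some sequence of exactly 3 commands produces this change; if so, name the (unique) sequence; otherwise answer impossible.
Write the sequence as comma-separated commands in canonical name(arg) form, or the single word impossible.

rotate(0, -90), rotate(0, -90), rotate(0, -90)

begin: [θ0=0°, θ1=90°]
[1] after rotate(0, -90): [θ0=270°, θ1=90°]
[2] after rotate(0, -90): [θ0=180°, θ1=90°]
[3] after rotate(0, -90): [θ0=90°, θ1=90°]
uniquely the one of 27 3-step routes that fits.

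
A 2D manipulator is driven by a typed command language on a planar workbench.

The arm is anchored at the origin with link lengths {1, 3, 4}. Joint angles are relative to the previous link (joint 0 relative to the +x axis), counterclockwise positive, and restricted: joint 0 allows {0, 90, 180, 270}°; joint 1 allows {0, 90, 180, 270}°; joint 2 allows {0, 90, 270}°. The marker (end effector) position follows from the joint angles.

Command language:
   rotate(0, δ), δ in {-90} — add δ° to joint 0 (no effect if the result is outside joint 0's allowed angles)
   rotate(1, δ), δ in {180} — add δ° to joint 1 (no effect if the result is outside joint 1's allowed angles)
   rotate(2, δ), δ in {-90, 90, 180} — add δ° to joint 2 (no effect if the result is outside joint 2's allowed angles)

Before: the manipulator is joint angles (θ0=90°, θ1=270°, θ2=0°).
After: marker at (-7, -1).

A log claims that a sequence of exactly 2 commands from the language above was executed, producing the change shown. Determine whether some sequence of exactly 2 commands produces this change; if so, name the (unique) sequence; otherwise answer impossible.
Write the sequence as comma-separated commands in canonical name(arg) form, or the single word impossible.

rotate(0, -90), rotate(0, -90)

from: joint angles (θ0=90°, θ1=270°, θ2=0°)
step 1 (rotate(0, -90)): joint angles (θ0=0°, θ1=270°, θ2=0°)
step 2 (rotate(0, -90)): joint angles (θ0=270°, θ1=270°, θ2=0°)
no other 2-command option fits: unique.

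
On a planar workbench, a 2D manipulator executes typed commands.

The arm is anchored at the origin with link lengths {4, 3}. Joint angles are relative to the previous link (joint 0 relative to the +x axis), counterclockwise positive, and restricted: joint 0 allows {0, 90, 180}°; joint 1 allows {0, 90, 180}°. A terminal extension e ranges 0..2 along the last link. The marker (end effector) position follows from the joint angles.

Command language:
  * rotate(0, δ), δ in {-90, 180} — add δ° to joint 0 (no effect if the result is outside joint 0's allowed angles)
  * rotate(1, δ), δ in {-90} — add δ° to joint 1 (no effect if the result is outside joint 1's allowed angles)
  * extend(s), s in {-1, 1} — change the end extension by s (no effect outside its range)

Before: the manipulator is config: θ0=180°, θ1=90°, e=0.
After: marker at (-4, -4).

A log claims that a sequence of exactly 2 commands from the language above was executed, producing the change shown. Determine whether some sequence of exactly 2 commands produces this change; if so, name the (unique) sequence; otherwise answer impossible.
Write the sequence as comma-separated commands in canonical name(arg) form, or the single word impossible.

key: running extend(1) before extend(-1) would end elsewhere — order is forced
from: config: θ0=180°, θ1=90°, e=0
[1] after extend(-1): config: θ0=180°, θ1=90°, e=0
[2] after extend(1): config: θ0=180°, θ1=90°, e=1
no rival 2-sequence matches.

extend(-1), extend(1)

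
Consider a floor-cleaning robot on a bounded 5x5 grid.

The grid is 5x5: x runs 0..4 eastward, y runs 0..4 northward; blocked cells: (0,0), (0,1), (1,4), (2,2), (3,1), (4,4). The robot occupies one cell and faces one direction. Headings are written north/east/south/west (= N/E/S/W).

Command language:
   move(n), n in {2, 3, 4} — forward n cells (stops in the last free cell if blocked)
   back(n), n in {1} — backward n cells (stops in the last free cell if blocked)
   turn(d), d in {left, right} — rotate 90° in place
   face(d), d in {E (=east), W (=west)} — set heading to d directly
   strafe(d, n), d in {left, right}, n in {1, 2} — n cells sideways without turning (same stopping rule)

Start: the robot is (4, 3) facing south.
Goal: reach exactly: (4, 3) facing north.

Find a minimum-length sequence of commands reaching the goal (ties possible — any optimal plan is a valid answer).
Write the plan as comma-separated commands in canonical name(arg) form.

face(W), turn(right)

t0: (4, 3) facing south
t=1 face(W) ⇒ (4, 3) facing west
t=2 turn(right) ⇒ (4, 3) facing north
minimal: 2 command(s), checked below 2.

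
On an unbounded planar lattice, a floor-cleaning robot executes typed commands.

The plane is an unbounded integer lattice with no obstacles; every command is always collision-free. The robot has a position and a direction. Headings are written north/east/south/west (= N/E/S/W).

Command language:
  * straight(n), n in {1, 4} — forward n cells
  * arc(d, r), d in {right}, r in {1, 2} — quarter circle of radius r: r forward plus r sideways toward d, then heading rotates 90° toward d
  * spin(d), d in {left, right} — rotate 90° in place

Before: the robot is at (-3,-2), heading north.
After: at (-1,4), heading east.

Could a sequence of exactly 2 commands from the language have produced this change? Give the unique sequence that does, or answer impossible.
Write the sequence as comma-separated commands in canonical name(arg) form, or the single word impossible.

key: order matters: swapping straight(4) and arc(right, 2) lands elsewhere
start: at (-3,-2), heading north
step 1 (straight(4)): at (-3,2), heading north
step 2 (arc(right, 2)): at (-1,4), heading east
no rival 2-sequence matches.

straight(4), arc(right, 2)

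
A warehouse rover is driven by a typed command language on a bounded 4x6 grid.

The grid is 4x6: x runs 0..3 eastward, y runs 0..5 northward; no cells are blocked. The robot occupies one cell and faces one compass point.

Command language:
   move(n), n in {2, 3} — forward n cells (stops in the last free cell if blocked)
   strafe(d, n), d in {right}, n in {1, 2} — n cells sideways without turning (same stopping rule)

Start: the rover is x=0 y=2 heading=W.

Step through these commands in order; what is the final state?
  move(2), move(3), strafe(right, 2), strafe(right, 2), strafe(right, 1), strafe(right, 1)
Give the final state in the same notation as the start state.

t0: x=0 y=2 heading=W
t=1 move(2) ⇒ x=0 y=2 heading=W
t=2 move(3) ⇒ x=0 y=2 heading=W
t=3 strafe(right, 2) ⇒ x=0 y=4 heading=W
t=4 strafe(right, 2) ⇒ x=0 y=5 heading=W
t=5 strafe(right, 1) ⇒ x=0 y=5 heading=W
t=6 strafe(right, 1) ⇒ x=0 y=5 heading=W

x=0 y=5 heading=W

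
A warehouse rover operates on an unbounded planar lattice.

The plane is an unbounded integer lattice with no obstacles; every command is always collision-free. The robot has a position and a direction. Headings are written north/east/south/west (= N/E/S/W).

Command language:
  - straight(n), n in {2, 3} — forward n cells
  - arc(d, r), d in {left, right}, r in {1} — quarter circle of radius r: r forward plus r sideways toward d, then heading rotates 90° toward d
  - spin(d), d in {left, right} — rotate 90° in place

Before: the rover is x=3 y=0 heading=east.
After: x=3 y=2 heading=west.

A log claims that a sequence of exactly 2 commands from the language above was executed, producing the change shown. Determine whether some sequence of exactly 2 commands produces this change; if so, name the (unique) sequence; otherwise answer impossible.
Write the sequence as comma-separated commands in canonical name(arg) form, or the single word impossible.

key: position moved to (3,2) AND the heading swung to W — translation plus rotation needed
initial: x=3 y=0 heading=east
step 1 (arc(left, 1)): x=4 y=1 heading=north
step 2 (arc(left, 1)): x=3 y=2 heading=west
no rival 2-sequence matches.

arc(left, 1), arc(left, 1)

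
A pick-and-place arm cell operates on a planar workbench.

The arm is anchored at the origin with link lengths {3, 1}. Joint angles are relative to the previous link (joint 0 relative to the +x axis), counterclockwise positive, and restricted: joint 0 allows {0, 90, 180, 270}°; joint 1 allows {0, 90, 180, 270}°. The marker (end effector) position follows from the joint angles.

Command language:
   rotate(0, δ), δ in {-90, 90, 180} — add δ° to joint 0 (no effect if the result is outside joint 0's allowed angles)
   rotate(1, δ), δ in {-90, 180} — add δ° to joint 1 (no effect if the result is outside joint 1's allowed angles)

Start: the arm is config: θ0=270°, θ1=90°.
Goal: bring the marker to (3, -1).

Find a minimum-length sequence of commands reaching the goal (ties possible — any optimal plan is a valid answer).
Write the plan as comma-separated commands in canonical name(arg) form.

rotate(0, 90), rotate(1, 180)

start: config: θ0=270°, θ1=90°
1. rotate(0, 90) → config: θ0=0°, θ1=90°
2. rotate(1, 180) → config: θ0=0°, θ1=270°
no 1-step plan works, so 2 is optimal.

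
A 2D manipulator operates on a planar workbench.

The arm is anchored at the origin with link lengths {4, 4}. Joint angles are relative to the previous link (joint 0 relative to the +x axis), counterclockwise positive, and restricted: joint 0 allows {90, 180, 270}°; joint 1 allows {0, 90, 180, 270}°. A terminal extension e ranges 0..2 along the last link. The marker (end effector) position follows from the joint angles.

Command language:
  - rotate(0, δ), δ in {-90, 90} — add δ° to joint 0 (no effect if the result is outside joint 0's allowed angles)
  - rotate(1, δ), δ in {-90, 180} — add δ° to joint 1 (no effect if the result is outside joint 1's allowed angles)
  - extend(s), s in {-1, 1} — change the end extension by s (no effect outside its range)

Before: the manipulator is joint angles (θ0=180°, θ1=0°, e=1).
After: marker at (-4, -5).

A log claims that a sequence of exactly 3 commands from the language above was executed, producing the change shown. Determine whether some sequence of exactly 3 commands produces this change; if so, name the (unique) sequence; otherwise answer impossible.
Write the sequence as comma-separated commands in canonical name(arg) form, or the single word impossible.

rotate(1, -90), rotate(1, -90), rotate(1, -90)

t0: joint angles (θ0=180°, θ1=0°, e=1)
[1] after rotate(1, -90): joint angles (θ0=180°, θ1=270°, e=1)
[2] after rotate(1, -90): joint angles (θ0=180°, θ1=180°, e=1)
[3] after rotate(1, -90): joint angles (θ0=180°, θ1=90°, e=1)
uniquely the one of 216 3-step routes that fits.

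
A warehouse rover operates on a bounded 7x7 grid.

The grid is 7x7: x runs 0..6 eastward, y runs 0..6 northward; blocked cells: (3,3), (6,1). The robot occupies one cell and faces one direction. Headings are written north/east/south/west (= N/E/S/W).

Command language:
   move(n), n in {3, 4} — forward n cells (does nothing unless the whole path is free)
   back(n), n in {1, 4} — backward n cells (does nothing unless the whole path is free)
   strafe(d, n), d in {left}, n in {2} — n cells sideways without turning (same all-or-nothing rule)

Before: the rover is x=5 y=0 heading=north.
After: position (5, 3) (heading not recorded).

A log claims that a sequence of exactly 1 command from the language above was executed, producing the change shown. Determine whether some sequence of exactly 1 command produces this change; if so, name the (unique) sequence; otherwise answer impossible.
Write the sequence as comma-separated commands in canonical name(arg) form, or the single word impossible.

initial: x=5 y=0 heading=north
step 1 (move(3)): x=5 y=3 heading=north
all 5 alternatives checked — unique.

move(3)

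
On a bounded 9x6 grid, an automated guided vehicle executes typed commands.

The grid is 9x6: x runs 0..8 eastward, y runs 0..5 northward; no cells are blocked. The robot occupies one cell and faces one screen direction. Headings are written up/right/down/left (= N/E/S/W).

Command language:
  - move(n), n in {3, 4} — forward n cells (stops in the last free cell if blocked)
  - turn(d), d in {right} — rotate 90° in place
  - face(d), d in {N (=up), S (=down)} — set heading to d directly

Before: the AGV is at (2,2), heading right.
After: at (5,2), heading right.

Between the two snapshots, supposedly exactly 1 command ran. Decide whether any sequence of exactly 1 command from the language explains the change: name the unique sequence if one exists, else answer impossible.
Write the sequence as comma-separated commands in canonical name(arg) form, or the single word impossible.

key: still facing E — the one step turns nothing
t0: at (2,2), heading right
1. move(3) → at (5,2), heading right
no rival 1-sequence matches.

move(3)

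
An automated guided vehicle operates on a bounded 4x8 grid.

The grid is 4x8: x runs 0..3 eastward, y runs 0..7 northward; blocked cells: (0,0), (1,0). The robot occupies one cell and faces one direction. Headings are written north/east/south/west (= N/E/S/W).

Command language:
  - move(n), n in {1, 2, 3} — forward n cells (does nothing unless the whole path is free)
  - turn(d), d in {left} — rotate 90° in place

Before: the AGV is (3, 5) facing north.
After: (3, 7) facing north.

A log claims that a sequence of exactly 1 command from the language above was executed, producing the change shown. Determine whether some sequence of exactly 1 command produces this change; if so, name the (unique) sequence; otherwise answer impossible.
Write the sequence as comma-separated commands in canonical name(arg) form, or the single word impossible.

key: still facing N — the one step turns nothing
t0: (3, 5) facing north
1. move(2) → (3, 7) facing north
uniquely the one of 4 1-step routes that fits.

move(2)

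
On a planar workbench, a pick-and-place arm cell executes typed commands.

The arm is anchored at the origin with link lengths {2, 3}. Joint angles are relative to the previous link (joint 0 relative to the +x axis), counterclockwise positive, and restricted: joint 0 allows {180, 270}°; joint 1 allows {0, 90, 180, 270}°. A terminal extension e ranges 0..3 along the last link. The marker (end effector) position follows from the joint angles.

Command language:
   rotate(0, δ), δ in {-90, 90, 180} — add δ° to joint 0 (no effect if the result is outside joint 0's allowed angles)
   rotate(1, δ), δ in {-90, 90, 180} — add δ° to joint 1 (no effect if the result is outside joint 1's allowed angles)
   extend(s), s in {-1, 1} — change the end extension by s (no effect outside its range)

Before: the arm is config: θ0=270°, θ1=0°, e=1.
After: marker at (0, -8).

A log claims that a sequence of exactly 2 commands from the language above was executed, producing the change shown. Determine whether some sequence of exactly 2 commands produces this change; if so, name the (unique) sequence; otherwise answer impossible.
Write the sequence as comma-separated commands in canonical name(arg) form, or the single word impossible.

begin: config: θ0=270°, θ1=0°, e=1
t=1 extend(1) ⇒ config: θ0=270°, θ1=0°, e=2
t=2 extend(1) ⇒ config: θ0=270°, θ1=0°, e=3
no other 2-command option fits: unique.

extend(1), extend(1)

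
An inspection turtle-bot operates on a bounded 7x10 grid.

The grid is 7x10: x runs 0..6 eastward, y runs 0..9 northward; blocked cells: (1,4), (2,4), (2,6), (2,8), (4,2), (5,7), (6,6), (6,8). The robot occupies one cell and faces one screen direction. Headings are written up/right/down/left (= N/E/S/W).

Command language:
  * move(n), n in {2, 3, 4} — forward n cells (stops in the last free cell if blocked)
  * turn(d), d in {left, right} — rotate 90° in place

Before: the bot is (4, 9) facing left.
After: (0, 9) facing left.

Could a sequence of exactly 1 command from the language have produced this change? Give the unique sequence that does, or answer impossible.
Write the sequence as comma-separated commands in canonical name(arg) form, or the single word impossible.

move(4)

key: still facing W — the one step turns nothing
t0: (4, 9) facing left
step 1 (move(4)): (0, 9) facing left
no other 1-command option fits: unique.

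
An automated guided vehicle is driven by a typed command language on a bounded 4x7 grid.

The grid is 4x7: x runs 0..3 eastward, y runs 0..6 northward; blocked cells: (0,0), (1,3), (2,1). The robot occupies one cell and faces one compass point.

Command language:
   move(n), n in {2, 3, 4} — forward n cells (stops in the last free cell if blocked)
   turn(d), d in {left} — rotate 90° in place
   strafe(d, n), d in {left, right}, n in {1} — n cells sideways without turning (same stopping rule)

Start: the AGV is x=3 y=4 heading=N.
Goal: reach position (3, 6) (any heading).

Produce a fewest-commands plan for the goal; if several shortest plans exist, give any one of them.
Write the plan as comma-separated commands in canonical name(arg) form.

from: x=3 y=4 heading=N
t=1 move(3) ⇒ x=3 y=6 heading=N
minimal: 1 command(s), checked below 1.

move(3)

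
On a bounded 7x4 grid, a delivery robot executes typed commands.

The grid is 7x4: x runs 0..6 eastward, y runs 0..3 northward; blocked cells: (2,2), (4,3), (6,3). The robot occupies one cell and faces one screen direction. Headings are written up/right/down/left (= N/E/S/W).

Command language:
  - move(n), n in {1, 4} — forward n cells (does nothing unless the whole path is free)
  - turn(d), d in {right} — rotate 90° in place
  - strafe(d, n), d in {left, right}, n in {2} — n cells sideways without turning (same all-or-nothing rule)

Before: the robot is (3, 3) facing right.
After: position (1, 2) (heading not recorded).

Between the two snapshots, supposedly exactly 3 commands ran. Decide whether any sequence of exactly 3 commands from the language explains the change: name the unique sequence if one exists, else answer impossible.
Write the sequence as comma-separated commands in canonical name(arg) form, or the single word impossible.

key: order matters: swapping turn(right) and move(1) lands elsewhere
begin: (3, 3) facing right
step 1 (turn(right)): (3, 3) facing down
step 2 (strafe(right, 2)): (1, 3) facing down
step 3 (move(1)): (1, 2) facing down
no rival 3-sequence matches.

turn(right), strafe(right, 2), move(1)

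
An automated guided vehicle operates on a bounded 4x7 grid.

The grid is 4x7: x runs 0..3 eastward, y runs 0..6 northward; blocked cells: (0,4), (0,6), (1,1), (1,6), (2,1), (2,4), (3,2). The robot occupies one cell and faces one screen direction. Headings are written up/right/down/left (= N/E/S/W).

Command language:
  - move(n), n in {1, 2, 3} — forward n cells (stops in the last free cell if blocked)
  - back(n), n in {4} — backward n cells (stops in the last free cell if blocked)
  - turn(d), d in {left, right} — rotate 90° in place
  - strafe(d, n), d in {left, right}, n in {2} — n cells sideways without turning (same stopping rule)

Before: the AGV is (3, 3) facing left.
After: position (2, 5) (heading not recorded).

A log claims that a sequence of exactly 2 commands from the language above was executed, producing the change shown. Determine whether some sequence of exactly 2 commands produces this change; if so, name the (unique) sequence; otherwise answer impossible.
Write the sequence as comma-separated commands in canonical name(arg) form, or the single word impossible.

key: running move(1) before strafe(right, 2) would end elsewhere — order is forced
initial: (3, 3) facing left
[1] after strafe(right, 2): (3, 5) facing left
[2] after move(1): (2, 5) facing left
uniquely the one of 64 2-step routes that fits.

strafe(right, 2), move(1)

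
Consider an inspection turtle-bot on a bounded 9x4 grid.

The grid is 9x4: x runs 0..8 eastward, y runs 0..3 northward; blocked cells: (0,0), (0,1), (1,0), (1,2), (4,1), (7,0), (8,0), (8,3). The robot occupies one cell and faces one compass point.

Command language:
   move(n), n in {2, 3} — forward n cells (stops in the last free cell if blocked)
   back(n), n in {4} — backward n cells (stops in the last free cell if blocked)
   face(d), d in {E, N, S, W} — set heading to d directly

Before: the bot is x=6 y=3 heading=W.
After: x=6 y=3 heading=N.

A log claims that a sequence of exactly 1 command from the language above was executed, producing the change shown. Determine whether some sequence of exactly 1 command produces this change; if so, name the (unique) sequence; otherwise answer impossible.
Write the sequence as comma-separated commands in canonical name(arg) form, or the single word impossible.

face(N)

key: parked at (6,3) the whole time — nothing moves the robot
initial: x=6 y=3 heading=W
t=1 face(N) ⇒ x=6 y=3 heading=N
no rival 1-sequence matches.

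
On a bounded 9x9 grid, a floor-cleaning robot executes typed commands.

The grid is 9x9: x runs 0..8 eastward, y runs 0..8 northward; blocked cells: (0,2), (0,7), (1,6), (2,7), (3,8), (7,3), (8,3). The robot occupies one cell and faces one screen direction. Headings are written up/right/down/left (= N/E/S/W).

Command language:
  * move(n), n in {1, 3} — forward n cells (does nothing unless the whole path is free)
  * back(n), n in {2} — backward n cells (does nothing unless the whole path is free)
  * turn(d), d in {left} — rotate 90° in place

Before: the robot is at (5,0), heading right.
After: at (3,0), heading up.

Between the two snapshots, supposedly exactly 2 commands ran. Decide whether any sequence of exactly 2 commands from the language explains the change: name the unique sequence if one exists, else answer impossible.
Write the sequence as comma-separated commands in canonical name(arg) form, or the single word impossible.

key: position moved to (3,0) AND the heading swung to N — translation plus rotation needed
t0: at (5,0), heading right
1. back(2) → at (3,0), heading right
2. turn(left) → at (3,0), heading up
no rival 2-sequence matches.

back(2), turn(left)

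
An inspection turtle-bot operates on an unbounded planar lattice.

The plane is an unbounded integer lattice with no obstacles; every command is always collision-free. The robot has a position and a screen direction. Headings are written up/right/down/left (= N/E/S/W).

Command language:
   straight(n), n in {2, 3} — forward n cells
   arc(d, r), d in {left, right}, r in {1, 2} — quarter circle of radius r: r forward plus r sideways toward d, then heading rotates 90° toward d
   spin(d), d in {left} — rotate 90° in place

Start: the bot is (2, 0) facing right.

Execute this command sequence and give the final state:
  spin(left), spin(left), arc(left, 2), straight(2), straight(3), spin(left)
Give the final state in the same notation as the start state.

(0, -7) facing right

initial: (2, 0) facing right
1. spin(left) → (2, 0) facing up
2. spin(left) → (2, 0) facing left
3. arc(left, 2) → (0, -2) facing down
4. straight(2) → (0, -4) facing down
5. straight(3) → (0, -7) facing down
6. spin(left) → (0, -7) facing right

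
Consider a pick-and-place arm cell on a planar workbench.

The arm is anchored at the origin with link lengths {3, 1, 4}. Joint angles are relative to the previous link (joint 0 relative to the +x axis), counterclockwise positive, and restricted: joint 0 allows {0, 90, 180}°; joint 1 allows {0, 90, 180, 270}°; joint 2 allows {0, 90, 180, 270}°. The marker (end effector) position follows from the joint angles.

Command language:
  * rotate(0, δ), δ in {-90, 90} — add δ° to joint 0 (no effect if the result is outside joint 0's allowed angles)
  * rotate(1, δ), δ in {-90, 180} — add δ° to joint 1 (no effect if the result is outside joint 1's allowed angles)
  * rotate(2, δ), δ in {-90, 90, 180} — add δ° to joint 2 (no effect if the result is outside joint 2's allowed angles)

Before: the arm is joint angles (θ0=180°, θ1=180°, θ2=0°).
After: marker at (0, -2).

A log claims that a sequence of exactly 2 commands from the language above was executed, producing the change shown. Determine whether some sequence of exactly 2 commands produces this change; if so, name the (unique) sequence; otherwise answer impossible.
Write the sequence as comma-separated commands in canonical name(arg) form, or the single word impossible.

rotate(0, 90), rotate(0, -90)

key: order matters: swapping rotate(0, 90) and rotate(0, -90) lands elsewhere
begin: joint angles (θ0=180°, θ1=180°, θ2=0°)
step 1 (rotate(0, 90)): joint angles (θ0=180°, θ1=180°, θ2=0°)
step 2 (rotate(0, -90)): joint angles (θ0=90°, θ1=180°, θ2=0°)
no other 2-command option fits: unique.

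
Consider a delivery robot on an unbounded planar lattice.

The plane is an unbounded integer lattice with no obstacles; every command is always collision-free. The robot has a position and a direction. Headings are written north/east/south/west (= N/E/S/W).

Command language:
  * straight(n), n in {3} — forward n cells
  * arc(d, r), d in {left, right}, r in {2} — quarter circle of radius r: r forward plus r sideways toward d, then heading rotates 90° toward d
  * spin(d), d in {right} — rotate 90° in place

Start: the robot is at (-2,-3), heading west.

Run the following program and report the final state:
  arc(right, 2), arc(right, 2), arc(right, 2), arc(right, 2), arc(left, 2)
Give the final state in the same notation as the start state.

initial: at (-2,-3), heading west
t=1 arc(right, 2) ⇒ at (-4,-1), heading north
t=2 arc(right, 2) ⇒ at (-2,1), heading east
t=3 arc(right, 2) ⇒ at (0,-1), heading south
t=4 arc(right, 2) ⇒ at (-2,-3), heading west
t=5 arc(left, 2) ⇒ at (-4,-5), heading south

at (-4,-5), heading south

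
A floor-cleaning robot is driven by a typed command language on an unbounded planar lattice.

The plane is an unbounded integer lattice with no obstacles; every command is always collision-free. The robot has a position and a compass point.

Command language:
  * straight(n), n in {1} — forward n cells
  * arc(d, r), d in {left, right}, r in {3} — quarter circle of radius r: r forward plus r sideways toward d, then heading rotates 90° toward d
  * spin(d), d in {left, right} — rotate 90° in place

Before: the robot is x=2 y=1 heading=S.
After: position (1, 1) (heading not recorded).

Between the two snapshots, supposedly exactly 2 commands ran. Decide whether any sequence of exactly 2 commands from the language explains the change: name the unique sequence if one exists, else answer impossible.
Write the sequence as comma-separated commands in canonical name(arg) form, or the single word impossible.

spin(right), straight(1)

key: order matters: swapping spin(right) and straight(1) lands elsewhere
start: x=2 y=1 heading=S
step 1 (spin(right)): x=2 y=1 heading=W
step 2 (straight(1)): x=1 y=1 heading=W
no other 2-command option fits: unique.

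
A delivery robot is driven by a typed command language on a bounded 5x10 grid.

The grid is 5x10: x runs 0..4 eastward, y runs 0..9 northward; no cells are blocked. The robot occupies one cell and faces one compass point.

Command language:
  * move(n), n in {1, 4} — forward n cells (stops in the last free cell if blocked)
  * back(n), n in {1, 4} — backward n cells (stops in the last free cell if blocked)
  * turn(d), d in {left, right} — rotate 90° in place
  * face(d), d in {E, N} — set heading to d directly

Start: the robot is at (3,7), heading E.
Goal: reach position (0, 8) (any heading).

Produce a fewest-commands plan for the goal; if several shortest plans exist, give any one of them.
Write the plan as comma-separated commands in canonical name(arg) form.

t0: at (3,7), heading E
t=1 back(4) ⇒ at (0,7), heading E
t=2 turn(left) ⇒ at (0,7), heading N
t=3 move(1) ⇒ at (0,8), heading N
minimal: 3 command(s), checked below 3.

back(4), turn(left), move(1)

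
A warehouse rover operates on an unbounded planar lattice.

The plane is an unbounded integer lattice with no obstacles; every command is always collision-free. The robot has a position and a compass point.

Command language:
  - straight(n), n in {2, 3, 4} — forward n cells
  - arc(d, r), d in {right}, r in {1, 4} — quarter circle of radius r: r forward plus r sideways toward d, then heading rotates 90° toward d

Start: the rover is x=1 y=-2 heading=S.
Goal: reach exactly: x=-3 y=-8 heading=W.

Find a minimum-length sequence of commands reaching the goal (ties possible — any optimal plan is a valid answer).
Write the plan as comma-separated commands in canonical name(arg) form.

straight(2), arc(right, 4)

initial: x=1 y=-2 heading=S
[1] after straight(2): x=1 y=-4 heading=S
[2] after arc(right, 4): x=-3 y=-8 heading=W
minimal: 2 command(s), checked below 2.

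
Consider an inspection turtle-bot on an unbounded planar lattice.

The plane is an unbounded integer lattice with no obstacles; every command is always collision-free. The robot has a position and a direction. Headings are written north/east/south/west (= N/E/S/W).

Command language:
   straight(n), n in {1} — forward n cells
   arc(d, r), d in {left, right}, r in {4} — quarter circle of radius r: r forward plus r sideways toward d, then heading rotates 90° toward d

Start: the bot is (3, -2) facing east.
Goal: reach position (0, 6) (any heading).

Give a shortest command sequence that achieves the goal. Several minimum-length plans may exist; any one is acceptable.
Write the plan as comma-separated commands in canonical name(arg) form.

arc(left, 4), arc(left, 4), straight(1), straight(1), straight(1)

t0: (3, -2) facing east
step 1 (arc(left, 4)): (7, 2) facing north
step 2 (arc(left, 4)): (3, 6) facing west
step 3 (straight(1)): (2, 6) facing west
step 4 (straight(1)): (1, 6) facing west
step 5 (straight(1)): (0, 6) facing west
nothing shorter than 5 reaches the goal.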